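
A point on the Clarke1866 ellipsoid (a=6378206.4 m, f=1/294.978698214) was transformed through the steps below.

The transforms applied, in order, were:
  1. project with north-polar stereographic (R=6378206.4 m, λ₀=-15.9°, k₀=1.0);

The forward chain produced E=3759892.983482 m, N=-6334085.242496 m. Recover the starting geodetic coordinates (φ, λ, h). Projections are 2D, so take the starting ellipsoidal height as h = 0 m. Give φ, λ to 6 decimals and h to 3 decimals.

start: E=3759892.9835, N=-6334085.2425 m
→ stereo⁻¹: φ=29.99295300°, λ=14.79323400°

φ=29.992953°, λ=14.793234°, h=0.000 m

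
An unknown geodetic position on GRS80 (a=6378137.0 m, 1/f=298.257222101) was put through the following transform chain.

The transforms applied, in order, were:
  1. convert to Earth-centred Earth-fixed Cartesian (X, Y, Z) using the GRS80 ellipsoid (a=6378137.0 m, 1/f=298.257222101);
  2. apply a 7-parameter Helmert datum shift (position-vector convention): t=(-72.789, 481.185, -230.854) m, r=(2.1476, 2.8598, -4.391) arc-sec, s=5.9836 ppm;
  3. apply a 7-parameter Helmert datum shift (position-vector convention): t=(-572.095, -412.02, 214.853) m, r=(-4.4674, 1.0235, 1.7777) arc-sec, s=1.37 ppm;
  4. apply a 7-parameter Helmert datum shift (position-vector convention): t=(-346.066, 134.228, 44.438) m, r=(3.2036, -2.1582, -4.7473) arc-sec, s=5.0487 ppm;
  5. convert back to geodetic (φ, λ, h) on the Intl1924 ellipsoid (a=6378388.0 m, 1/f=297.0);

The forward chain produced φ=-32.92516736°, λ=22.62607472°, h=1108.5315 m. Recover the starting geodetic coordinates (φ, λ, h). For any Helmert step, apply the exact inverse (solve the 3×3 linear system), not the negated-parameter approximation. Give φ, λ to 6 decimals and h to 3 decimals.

start: φ=-32.925167°, λ=22.626075°, h=1108.531 m
→ ECEF (a=6378388.000, f=1/297.0): X=4947611.1200, Y=2062133.9833, Z=-3447649.8188
→ Helmert⁻¹: X=4947848.6713, Y=2062049.6736, Z=-3447760.6478
→ Helmert⁻¹: X=4948448.8714, Y=2062490.8963, Z=-3447901.5520
→ Helmert⁻¹: X=4948495.9529, Y=2062066.8216, Z=-3447602.9291
→ geod (Bowring, a=6378137.000): φ=-32.92018700°, λ=22.62177400°, h=1971.0130 m

φ=-32.920187°, λ=22.621774°, h=1971.013 m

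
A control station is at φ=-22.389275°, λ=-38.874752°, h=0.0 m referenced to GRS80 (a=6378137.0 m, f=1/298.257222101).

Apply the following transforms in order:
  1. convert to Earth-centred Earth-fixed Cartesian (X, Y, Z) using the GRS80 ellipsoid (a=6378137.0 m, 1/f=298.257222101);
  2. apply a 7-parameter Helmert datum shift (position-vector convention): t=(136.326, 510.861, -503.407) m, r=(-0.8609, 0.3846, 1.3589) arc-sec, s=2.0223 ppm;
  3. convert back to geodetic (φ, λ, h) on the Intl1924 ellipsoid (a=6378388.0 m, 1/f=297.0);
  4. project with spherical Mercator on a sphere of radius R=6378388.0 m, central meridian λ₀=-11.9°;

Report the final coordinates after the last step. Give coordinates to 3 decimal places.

start: φ=-22.389275°, λ=-38.874752°, h=0.000 m
→ ECEF (a=6378137.000, f=1/298.257222101): X=4593424.0876, Y=-3703085.1519, Z=-2414324.5069
→ Helmert 7p (PV): X=4593589.5976, Y=-3702561.5943, Z=-2414825.9054
→ geod (Bowring, a=6378388.000): φ=-22.39472844°, λ=-38.86978497°, h=-231.4367 m
→ merc (R=6378388.0, λ₀=-11.9°): E=-3002380.8782, N=-2559084.2564

E=-3002380.878 m, N=-2559084.256 m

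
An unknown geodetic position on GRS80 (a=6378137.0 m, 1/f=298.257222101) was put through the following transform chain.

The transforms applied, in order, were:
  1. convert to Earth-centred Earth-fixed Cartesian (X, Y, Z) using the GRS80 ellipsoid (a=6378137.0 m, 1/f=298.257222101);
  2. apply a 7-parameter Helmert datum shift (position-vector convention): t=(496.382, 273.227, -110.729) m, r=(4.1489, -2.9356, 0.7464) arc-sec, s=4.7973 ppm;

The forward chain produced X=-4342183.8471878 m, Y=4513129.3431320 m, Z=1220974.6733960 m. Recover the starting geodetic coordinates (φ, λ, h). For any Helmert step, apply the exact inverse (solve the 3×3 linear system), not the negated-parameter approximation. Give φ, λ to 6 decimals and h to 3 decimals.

φ=11.104713°, λ=133.898611°, h=3511.971 m

start: X=-4342183.8472, Y=4513129.3431, Z=1220974.6734 m
→ Helmert⁻¹: X=-4342625.6874, Y=4512874.7419, Z=1221050.5757
→ geod (Bowring, a=6378137.000): φ=11.10471300°, λ=133.89861100°, h=3511.9710 m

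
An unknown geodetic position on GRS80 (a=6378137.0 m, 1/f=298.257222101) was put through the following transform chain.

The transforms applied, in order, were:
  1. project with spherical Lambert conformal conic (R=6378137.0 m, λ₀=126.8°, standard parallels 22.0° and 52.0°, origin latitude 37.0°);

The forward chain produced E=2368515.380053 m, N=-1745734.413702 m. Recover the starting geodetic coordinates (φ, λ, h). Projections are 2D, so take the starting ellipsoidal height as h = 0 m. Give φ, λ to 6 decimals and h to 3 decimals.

φ=18.482911°, λ=149.058267°, h=0.000 m

start: E=2368515.3801, N=-1745734.4137 m
→ lcc⁻¹: φ=18.48291100°, λ=149.05826700°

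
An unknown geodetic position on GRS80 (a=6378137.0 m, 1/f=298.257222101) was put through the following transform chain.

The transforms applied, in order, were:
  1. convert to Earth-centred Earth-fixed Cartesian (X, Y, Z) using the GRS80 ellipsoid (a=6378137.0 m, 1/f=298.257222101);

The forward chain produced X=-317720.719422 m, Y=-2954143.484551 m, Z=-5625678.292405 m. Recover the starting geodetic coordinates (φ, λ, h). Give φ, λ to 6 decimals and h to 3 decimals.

φ=-62.318009°, λ=-96.138615°, h=690.208 m

start: X=-317720.7194, Y=-2954143.4846, Z=-5625678.2924 m
→ geod (Bowring, a=6378137.000): φ=-62.31800900°, λ=-96.13861500°, h=690.2080 m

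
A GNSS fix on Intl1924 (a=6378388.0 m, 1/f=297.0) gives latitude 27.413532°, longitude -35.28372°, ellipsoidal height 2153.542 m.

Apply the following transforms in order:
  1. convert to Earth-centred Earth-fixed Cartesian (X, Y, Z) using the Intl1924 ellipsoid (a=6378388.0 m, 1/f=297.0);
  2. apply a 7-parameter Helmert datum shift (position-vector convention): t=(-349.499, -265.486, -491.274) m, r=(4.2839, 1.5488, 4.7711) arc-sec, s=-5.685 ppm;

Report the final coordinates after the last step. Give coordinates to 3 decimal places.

start: φ=27.413532°, λ=-35.283720°, h=2153.542 m
→ ECEF (a=6378388.000, f=1/297.0): X=4626870.1717, Y=-3274033.3370, Z=2919999.9944
→ Helmert 7p (PV): X=4626592.0256, Y=-3274233.8318, Z=2919389.3804

X=4626592.026 m, Y=-3274233.832 m, Z=2919389.380 m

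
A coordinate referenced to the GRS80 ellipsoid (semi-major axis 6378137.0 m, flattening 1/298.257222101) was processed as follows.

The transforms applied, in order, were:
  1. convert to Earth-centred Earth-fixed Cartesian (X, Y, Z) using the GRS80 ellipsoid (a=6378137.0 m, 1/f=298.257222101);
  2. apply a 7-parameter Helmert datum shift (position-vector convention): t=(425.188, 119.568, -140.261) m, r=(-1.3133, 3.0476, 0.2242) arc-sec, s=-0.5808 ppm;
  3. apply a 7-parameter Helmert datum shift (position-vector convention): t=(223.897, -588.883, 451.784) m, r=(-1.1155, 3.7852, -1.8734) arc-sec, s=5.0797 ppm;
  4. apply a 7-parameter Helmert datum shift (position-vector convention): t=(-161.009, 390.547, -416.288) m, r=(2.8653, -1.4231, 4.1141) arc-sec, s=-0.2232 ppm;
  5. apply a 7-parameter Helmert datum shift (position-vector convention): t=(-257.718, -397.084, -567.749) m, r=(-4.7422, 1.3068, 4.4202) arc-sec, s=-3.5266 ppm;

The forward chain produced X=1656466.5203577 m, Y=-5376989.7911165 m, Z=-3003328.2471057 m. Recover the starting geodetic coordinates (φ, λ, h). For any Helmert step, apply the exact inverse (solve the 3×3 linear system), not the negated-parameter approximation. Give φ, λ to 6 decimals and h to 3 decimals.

start: X=1656466.5204, Y=-5376989.7911, Z=-3003328.2471 m
→ Helmert⁻¹: X=1656633.8872, Y=-5376578.1307, Z=-3002884.2040
→ Helmert⁻¹: X=1656667.3023, Y=-5377044.6288, Z=-3002405.3217
→ Helmert⁻¹: X=1656538.9278, Y=-5376397.1500, Z=-3002840.5288
→ Helmert⁻¹: X=1656153.2233, Y=-5376502.5224, Z=-3002711.7743
→ geod (Bowring, a=6378137.000): φ=-28.25067800°, λ=-72.87931400°, h=3605.0430 m

φ=-28.250678°, λ=-72.879314°, h=3605.043 m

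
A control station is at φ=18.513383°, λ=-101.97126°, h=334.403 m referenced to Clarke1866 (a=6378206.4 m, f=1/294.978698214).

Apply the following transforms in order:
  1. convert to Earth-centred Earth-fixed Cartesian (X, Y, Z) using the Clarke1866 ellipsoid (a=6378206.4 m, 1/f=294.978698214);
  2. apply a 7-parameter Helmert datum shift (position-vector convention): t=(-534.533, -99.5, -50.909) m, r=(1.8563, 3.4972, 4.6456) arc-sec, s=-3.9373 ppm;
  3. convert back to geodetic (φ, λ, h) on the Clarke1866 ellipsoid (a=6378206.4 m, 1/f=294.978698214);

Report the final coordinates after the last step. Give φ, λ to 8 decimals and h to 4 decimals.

φ=18.51204547°, λ=-101.97437410°, h=490.5083 m

start: φ=18.513383°, λ=-101.971260°, h=334.403 m
→ ECEF (a=6378206.400, f=1/294.978698214): X=-1255003.5690, Y=-5918925.0418, Z=2012332.0516
→ Helmert 7p (PV): X=-1255365.7334, Y=-5919047.6130, Z=2012241.2301
→ geod (Bowring, a=6378206.400): φ=18.51204547°, λ=-101.97437410°, h=490.5083 m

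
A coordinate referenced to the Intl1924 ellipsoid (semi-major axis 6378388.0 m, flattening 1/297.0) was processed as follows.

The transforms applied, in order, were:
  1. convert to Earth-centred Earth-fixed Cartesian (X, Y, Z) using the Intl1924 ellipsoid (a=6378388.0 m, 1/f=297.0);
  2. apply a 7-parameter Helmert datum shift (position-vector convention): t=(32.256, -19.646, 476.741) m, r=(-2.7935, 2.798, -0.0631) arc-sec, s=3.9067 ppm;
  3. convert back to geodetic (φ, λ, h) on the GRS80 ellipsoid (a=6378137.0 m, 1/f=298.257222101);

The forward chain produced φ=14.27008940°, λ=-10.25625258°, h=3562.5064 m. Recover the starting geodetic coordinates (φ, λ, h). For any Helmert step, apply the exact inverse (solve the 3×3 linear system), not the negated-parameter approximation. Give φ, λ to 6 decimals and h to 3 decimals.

φ=14.267018°, λ=-10.256337°, h=3140.575 m

start: φ=14.270089°, λ=-10.256253°, h=3562.506 m
→ ECEF (a=6378137.000, f=1/298.257222101): X=6087201.5873, Y=-1101431.3802, Z=1562838.0024
→ Helmert⁻¹: X=6087124.6932, Y=-1101426.7295, Z=1562422.8132
→ geod (Bowring, a=6378388.000): φ=14.26701800°, λ=-10.25633700°, h=3140.5750 m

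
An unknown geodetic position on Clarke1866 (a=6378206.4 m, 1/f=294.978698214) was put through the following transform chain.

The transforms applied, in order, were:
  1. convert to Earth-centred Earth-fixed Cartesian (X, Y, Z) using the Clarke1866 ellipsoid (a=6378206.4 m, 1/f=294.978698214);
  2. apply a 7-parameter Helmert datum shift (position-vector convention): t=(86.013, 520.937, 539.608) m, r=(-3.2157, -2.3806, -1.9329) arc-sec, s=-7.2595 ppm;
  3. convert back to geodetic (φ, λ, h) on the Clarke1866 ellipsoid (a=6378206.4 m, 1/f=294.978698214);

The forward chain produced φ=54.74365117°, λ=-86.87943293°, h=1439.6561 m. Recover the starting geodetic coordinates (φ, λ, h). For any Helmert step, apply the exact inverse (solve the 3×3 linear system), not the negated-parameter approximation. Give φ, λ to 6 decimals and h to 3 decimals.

φ=54.736146°, λ=-86.879810°, h=1342.498 m

start: φ=54.743651°, λ=-86.879433°, h=1439.656 m
→ ECEF (a=6378206.400, f=1/294.978698214): X=200922.2168, Y=-3685423.0908, Z=5185936.3580
→ Helmert⁻¹: X=200932.0505, Y=-3686049.7440, Z=5185374.6085
→ geod (Bowring, a=6378206.400): φ=54.73614600°, λ=-86.87981000°, h=1342.4980 m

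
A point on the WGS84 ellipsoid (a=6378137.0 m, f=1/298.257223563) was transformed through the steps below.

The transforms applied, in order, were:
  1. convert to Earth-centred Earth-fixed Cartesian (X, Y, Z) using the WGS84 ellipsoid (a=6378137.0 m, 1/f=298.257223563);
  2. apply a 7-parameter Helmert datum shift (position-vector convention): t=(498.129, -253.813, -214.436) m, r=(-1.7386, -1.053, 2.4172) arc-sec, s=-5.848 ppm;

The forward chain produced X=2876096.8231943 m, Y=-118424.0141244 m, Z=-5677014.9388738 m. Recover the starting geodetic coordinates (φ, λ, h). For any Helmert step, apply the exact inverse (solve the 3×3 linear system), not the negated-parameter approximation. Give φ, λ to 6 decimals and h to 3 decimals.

φ=-63.271023°, λ=-2.352939°, h=3605.522 m

start: X=2876096.8232, Y=-118424.0141, Z=-5677014.9389 m
→ Helmert⁻¹: X=2875585.1453, Y=-118156.7409, Z=-5676849.3771
→ geod (Bowring, a=6378137.000): φ=-63.27102300°, λ=-2.35293900°, h=3605.5220 m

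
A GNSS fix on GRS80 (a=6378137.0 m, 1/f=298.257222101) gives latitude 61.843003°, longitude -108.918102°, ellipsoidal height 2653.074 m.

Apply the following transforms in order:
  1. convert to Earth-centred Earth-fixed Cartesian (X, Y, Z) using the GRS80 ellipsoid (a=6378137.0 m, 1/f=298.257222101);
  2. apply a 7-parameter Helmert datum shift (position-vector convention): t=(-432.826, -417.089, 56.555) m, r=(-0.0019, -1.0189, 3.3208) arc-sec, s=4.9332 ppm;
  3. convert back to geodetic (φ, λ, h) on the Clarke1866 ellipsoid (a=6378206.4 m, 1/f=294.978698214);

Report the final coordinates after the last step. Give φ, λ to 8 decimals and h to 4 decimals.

φ=61.84069987°, λ=-108.92288030°, h=3102.1179 m

start: φ=61.843003°, λ=-108.918102°, h=2653.074 m
→ ECEF (a=6378137.000, f=1/298.257222101): X=-978772.5289, Y=-2855816.0860, Z=5602619.1075
→ Helmert 7p (PV): X=-979191.8811, Y=-2856262.9697, Z=5602698.4927
→ geod (Bowring, a=6378206.400): φ=61.84069987°, λ=-108.92288030°, h=3102.1179 m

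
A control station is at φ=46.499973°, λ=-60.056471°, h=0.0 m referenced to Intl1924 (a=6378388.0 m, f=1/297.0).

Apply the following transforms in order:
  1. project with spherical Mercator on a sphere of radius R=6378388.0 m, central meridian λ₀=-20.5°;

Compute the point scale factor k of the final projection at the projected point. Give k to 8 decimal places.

start: φ=46.499973°, λ=-60.056471°, h=0.000 m
→ into merc (λ₀=-20.5°): φ=46.49997300°, λ−λ₀=-39.55647100°
scale k = 1.45273895

1.45273895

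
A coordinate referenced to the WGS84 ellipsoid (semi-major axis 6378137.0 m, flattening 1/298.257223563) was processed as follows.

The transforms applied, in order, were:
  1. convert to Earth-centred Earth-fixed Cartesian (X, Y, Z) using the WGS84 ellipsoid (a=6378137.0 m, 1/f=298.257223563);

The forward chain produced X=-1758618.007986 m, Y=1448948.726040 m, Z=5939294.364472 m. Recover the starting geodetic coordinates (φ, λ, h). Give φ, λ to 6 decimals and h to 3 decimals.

φ=69.138804°, λ=140.514437°, h=1915.720 m

start: X=-1758618.0080, Y=1448948.7260, Z=5939294.3645 m
→ geod (Bowring, a=6378137.000): φ=69.13880400°, λ=140.51443700°, h=1915.7200 m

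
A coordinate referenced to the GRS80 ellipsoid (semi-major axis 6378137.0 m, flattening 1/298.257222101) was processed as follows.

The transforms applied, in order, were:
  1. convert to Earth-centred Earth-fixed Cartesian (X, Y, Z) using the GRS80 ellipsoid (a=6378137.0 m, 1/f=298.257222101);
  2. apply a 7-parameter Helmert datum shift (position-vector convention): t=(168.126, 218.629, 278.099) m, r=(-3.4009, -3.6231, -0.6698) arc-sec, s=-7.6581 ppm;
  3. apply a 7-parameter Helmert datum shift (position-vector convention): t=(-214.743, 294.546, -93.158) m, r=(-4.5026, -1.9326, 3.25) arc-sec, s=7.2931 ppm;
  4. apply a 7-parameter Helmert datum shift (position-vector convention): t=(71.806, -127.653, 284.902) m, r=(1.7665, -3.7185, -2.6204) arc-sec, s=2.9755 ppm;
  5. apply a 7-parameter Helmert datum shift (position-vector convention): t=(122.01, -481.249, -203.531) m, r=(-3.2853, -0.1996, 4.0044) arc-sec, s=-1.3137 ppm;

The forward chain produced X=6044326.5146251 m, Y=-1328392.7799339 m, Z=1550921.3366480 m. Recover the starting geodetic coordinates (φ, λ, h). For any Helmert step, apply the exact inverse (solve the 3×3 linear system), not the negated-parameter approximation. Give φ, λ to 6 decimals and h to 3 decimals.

φ=14.154999°, λ=-12.396157°, h=2857.681 m

start: X=6044326.5146, Y=-1328392.7799, Z=1550921.3366 m
→ Helmert⁻¹: X=6044188.1632, Y=-1328055.3218, Z=1551099.9038
→ Helmert⁻¹: X=6044143.1978, Y=-1327833.6518, Z=1550712.7966
→ Helmert⁻¹: X=6044307.4599, Y=-1328247.5992, Z=1550709.0177
→ Helmert⁻¹: X=6044217.1666, Y=-1328482.3362, Z=1550314.7197
→ geod (Bowring, a=6378137.000): φ=14.15499900°, λ=-12.39615700°, h=2857.6810 m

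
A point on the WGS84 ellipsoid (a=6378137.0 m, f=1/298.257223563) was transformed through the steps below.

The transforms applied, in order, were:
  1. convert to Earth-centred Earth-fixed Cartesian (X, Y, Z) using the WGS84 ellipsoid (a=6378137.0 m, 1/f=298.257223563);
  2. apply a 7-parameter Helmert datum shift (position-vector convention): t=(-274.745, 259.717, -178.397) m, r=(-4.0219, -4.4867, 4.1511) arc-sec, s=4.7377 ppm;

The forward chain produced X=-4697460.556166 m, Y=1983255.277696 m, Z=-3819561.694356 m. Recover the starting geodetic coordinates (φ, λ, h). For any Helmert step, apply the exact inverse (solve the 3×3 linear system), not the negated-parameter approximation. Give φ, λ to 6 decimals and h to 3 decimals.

φ=-37.020236°, λ=157.110586°, h=62.953 m

start: X=-4697460.5562, Y=1983255.2777, Z=-3819561.6944 m
→ Helmert⁻¹: X=-4697206.7225, Y=1983155.1677, Z=-3819224.3591
→ geod (Bowring, a=6378137.000): φ=-37.02023600°, λ=157.11058600°, h=62.9530 m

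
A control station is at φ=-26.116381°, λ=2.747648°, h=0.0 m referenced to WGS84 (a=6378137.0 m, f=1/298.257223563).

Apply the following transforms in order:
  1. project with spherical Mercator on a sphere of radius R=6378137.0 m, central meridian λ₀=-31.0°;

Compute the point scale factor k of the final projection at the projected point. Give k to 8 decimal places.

1.11370758

start: φ=-26.116381°, λ=2.747648°, h=0.000 m
→ into merc (λ₀=-31.0°): φ=-26.11638100°, λ−λ₀=33.74764800°
scale k = 1.11370758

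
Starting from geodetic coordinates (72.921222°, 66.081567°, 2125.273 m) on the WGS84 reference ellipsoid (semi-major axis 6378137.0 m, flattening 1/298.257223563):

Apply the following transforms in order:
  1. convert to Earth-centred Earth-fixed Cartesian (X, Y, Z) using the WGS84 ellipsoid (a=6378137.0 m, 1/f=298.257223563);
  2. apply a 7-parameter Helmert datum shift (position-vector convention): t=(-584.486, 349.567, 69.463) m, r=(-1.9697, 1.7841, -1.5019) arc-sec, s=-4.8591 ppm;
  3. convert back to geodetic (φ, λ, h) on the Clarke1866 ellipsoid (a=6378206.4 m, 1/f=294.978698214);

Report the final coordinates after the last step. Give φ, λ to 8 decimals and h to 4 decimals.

start: φ=72.921222°, λ=66.081567°, h=2125.273 m
→ ECEF (a=6378137.000, f=1/298.257223563): X=762037.0764, Y=1718141.8822, Z=6076697.5900
→ Helmert 7p (PV): X=761513.9585, Y=1718535.5803, Z=6076714.5274
→ geod (Bowring, a=6378206.400): φ=72.92120002°, λ=66.10100843°, h=2332.8318 m

φ=72.92120002°, λ=66.10100843°, h=2332.8318 m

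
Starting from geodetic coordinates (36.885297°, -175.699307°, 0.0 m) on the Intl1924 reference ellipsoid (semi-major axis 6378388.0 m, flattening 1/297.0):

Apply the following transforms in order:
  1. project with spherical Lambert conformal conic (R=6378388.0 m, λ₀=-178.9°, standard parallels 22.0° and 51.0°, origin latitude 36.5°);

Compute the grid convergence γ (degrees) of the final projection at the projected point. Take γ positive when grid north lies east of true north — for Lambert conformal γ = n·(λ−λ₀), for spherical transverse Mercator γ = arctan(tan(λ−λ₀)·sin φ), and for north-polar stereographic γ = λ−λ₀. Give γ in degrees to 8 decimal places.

1.92488582

start: φ=36.885297°, λ=-175.699307°, h=0.000 m
→ into lcc (λ₀=-178.9°): φ=36.88529700°, λ−λ₀=3.20069300°
convergence γ = 1.92488582°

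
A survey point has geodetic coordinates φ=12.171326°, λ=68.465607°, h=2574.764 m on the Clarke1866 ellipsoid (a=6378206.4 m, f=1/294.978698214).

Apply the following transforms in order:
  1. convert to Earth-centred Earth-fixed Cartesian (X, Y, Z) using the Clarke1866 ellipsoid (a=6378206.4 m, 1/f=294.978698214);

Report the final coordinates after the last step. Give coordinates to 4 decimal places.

X=2289824.3135 m, Y=5802840.3438 m, Z=1336394.7371 m

start: φ=12.171326°, λ=68.465607°, h=2574.764 m
→ ECEF (a=6378206.400, f=1/294.978698214): X=2289824.3135, Y=5802840.3438, Z=1336394.7371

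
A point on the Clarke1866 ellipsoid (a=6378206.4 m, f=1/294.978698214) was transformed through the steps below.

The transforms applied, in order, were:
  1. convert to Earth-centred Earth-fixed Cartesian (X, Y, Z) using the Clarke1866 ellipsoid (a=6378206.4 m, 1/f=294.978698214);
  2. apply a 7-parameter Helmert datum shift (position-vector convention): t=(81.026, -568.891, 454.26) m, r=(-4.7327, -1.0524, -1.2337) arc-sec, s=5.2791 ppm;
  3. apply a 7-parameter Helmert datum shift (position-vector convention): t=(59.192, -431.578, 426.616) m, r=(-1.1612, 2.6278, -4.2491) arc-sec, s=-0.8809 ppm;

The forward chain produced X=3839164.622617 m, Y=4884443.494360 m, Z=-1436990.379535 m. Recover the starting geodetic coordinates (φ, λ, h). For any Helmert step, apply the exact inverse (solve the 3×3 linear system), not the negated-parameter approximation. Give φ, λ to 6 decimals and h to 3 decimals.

start: X=3839164.6226, Y=4884443.4944, Z=-1436990.3795 m
→ Helmert⁻¹: X=3839026.4928, Y=4884966.5520, Z=-1437341.8521
→ Helmert⁻¹: X=3838888.6440, Y=4885565.6005, Z=-1437696.0104
→ geod (Bowring, a=6378206.400): φ=-13.11398900°, λ=51.84110600°, h=419.7920 m

φ=-13.113989°, λ=51.841106°, h=419.792 m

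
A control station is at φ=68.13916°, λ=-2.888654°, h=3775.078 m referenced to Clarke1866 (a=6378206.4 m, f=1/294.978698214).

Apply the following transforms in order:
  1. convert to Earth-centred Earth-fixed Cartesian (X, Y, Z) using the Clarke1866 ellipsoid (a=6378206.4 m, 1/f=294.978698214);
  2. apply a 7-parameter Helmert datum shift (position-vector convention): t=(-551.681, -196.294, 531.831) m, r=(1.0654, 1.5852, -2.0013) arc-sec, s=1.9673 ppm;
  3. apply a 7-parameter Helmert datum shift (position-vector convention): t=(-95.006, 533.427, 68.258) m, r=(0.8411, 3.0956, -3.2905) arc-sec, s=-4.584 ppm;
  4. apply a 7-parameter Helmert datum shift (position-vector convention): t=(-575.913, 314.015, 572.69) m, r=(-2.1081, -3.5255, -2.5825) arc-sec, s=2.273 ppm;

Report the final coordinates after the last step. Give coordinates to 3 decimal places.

start: φ=68.139160°, λ=-2.888654°, h=3775.078 m
→ ECEF (a=6378206.400, f=1/294.978698214): X=2380278.7364, Y=-120107.1593, Z=5900206.5052
→ Helmert 7p (PV): X=2379775.9175, Y=-120357.2603, Z=5900731.0302
→ Helmert 7p (PV): X=2379756.6397, Y=-119885.3072, Z=5900736.0332
→ Helmert 7p (PV): X=2379083.7786, Y=-119541.0523, Z=5901364.0360

X=2379083.779 m, Y=-119541.052 m, Z=5901364.036 m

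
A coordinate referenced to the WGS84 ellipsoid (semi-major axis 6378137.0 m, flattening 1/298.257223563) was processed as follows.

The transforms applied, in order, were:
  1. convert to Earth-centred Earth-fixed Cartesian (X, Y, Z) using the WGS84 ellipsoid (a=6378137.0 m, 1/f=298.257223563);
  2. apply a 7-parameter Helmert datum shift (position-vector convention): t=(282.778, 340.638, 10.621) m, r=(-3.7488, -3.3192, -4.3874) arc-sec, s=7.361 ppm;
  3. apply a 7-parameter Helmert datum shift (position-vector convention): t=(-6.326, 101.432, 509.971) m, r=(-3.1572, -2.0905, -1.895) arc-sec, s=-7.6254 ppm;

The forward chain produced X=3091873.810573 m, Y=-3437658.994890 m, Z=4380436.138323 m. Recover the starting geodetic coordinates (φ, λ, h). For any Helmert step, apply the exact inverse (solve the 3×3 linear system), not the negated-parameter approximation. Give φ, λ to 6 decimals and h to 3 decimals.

φ=43.638800°, λ=-48.036009°, h=848.354 m

start: X=3091873.8106, Y=-3437658.9949, Z=4380436.1383 m
→ Helmert⁻¹: X=3091979.6878, Y=-3437825.2754, Z=4379875.6078
→ Helmert⁻¹: X=3091817.7622, Y=-3438154.4402, Z=4379720.5061
→ geod (Bowring, a=6378137.000): φ=43.63880000°, λ=-48.03600900°, h=848.3540 m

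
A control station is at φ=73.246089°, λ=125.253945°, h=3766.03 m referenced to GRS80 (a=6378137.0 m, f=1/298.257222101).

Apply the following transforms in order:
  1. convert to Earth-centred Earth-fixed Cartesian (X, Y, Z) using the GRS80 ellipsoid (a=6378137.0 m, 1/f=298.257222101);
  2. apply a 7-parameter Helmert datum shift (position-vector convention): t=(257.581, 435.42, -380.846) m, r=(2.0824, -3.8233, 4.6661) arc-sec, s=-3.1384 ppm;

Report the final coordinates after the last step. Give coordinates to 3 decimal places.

X=-1065011.136 m, Y=1507242.149 m, Z=6088416.908 m

start: φ=73.246089°, λ=125.253945°, h=3766.030 m
→ ECEF (a=6378137.000, f=1/298.257222101): X=-1065125.1102, Y=1506897.0247, Z=6088821.3932
→ Helmert 7p (PV): X=-1065011.1365, Y=1507242.1493, Z=6088416.9083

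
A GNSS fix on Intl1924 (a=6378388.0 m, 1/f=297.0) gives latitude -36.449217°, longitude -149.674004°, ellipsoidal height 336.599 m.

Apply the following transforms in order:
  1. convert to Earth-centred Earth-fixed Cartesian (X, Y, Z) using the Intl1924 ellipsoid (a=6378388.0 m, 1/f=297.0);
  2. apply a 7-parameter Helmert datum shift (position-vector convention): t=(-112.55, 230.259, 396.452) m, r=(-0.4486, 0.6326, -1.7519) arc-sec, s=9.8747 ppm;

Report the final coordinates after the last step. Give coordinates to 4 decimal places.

start: φ=-36.449217°, λ=-149.674004°, h=336.599 m
→ ECEF (a=6378388.000, f=1/297.0): X=-4434121.5476, Y=-2593790.9489, Z=-3768662.9093
→ Helmert 7p (PV): X=-4434311.4720, Y=-2593556.8379, Z=-3768284.4313

X=-4434311.4720 m, Y=-2593556.8379 m, Z=-3768284.4313 m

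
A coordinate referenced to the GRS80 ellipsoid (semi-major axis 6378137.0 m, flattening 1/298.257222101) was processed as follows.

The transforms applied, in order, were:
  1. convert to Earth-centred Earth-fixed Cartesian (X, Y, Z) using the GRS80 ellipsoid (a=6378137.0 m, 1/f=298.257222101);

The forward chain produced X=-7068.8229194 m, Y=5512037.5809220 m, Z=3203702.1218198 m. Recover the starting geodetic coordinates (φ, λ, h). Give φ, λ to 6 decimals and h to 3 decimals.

start: X=-7068.8229, Y=5512037.5809, Z=3203702.1218 m
→ geod (Bowring, a=6378137.000): φ=30.33336100°, λ=90.07347800°, h=2729.5550 m

φ=30.333361°, λ=90.073478°, h=2729.555 m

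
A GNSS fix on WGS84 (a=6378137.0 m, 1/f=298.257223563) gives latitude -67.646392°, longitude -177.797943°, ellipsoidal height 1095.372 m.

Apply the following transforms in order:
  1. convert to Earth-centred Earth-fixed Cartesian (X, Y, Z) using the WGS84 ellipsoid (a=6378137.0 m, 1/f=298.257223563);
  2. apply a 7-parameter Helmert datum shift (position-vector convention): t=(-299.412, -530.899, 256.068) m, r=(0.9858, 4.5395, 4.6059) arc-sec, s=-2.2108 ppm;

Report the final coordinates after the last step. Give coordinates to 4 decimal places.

X=-2431759.6795 m, Y=-94046.9119 m, Z=-5876897.0665 m

start: φ=-67.646392°, λ=-177.797943°, h=1095.372 m
→ ECEF (a=6378137.000, f=1/298.257223563): X=-2431338.3841, Y=-93490.0167, Z=-5877219.1901
→ Helmert 7p (PV): X=-2431759.6795, Y=-94046.9119, Z=-5876897.0665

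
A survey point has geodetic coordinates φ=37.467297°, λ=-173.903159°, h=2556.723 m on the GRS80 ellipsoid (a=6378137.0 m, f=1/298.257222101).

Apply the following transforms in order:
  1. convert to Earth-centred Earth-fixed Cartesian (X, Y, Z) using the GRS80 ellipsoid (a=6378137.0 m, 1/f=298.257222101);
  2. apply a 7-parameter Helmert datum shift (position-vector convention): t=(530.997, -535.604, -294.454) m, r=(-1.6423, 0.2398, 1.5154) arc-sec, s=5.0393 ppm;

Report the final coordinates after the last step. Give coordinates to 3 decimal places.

X=-5041448.166 m, Y=-539093.782 m, Z=3859974.339 m

start: φ=37.467297°, λ=-173.903159°, h=2556.723 m
→ ECEF (a=6378137.000, f=1/298.257222101): X=-5041962.1997, Y=-538549.1566, Z=3860239.1901
→ Helmert 7p (PV): X=-5041448.1661, Y=-539093.7816, Z=3859974.3388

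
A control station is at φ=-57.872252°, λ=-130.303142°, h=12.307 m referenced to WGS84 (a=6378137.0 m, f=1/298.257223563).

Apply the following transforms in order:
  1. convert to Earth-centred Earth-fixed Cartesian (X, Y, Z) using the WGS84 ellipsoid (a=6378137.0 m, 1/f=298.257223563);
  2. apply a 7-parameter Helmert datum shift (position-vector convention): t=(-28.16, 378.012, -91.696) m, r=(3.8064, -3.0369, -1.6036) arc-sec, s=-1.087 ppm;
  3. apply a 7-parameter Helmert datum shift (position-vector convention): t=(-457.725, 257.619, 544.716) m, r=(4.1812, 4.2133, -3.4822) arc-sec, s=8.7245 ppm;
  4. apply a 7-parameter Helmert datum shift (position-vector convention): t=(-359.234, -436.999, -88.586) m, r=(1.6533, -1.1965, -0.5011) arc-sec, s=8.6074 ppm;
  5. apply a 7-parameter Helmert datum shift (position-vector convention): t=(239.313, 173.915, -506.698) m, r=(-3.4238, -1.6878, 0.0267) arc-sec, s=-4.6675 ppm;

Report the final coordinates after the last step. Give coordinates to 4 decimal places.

X=-2199966.6751 m, Y=-2592485.1705 m, Z=-5378495.8420 m

start: φ=-57.872252°, λ=-130.303142°, h=12.307 m
→ ECEF (a=6378137.000, f=1/298.257223563): X=-2199310.0413, Y=-2593049.1046, Z=-5378194.9416
→ Helmert 7p (PV): X=-2199276.7855, Y=-2592551.9267, Z=-5378361.0245
→ Helmert 7p (PV): X=-2199907.3293, Y=-2592170.7716, Z=-5377870.8619
→ Helmert 7p (PV): X=-2200260.6000, Y=-2592581.6317, Z=-5378039.2763
→ Helmert 7p (PV): X=-2199966.6751, Y=-2592485.1705, Z=-5378495.8420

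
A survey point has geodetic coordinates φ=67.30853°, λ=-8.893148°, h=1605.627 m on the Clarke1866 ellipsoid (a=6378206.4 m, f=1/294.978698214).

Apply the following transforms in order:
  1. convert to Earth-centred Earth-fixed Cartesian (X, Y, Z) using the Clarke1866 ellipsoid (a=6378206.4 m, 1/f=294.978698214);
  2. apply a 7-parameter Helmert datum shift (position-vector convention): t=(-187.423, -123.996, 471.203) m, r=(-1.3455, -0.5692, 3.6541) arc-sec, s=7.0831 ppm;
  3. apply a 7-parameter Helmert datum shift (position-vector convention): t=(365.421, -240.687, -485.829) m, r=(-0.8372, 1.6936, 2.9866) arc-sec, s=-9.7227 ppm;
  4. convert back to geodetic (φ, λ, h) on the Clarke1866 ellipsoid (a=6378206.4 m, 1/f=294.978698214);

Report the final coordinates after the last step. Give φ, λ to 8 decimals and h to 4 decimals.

start: φ=67.308530°, λ=-8.893148°, h=1605.627 m
→ ECEF (a=6378206.400, f=1/294.978698214): X=2438578.0623, Y=-381572.3585, Z=5863065.6180
→ Helmert 7p (PV): X=2438398.4922, Y=-381617.6100, Z=5863587.5682
→ Helmert 7p (PV): X=2438793.8752, Y=-381795.4811, Z=5863026.2572
→ geod (Bowring, a=6378206.400): φ=67.30634525°, λ=-8.89749021°, h=1664.8797 m

φ=67.30634525°, λ=-8.89749021°, h=1664.8797 m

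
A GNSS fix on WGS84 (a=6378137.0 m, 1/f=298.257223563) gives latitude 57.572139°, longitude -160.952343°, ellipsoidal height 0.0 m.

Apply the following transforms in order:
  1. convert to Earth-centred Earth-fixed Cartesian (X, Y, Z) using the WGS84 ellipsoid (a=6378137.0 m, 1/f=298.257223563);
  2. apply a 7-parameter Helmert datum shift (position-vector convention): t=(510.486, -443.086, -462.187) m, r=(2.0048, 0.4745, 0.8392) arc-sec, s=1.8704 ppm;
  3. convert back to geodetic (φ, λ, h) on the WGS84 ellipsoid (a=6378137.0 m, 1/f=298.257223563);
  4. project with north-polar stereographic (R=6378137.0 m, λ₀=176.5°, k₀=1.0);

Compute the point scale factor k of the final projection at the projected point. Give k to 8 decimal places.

1.08455760

start: φ=57.572139°, λ=-160.952343°, h=0.000 m
→ ECEF (a=6378137.000, f=1/298.257223563): X=-3240667.8375, Y=-1118867.3638, Z=5360335.0758
→ Helmert 7p (PV): X=-3240146.5295, Y=-1119377.8275, Z=5359879.4949
→ geod (Bowring, a=6378137.000): φ=57.57241702°, λ=-160.94143482°, h=-559.4137 m
→ into stereo (λ₀=176.5°): φ=57.57241702°, λ−λ₀=22.55856518°
scale k = 1.08455760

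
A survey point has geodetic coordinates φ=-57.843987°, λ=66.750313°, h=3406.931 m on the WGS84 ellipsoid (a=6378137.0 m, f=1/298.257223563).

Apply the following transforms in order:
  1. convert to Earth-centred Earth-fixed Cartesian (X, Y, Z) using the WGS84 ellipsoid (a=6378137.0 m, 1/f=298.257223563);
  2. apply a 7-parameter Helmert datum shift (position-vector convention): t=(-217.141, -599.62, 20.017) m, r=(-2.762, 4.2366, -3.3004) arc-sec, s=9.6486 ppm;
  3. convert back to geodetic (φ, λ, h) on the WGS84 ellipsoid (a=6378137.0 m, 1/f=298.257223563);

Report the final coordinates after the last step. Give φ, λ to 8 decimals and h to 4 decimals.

φ=-57.84989284°, λ=66.75000029°, h=3113.0002 m

start: φ=-57.843987°, λ=66.750313°, h=3406.931 m
→ ECEF (a=6378137.000, f=1/298.257223563): X=1343927.8201, Y=3128123.8380, Z=-5379394.0326
→ Helmert 7p (PV): X=1343663.2073, Y=3127460.8622, Z=-5379495.4109
→ geod (Bowring, a=6378137.000): φ=-57.84989284°, λ=66.75000029°, h=3113.0002 m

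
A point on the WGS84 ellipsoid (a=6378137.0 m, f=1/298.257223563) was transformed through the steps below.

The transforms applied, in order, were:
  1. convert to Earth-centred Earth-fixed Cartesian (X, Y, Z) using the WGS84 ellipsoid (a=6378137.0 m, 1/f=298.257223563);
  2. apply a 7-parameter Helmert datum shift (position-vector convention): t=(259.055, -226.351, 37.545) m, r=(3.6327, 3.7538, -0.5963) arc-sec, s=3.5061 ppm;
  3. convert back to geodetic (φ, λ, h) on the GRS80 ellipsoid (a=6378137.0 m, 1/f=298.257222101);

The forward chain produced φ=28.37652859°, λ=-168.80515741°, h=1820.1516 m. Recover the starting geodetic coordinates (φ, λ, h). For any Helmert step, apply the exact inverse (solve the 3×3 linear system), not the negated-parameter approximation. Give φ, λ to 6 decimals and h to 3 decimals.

φ=28.374500°, λ=-168.808409°, h=1964.630 m

start: φ=28.376529°, λ=-168.805157°, h=1820.152 m
→ ECEF (a=6378137.000, f=1/298.257222101): X=-5510722.0708, Y=-1090636.8741, Z=3014149.1887
→ Helmert⁻¹: X=-5511013.5036, Y=-1090369.5497, Z=3014019.9848
→ geod (Bowring, a=6378137.000): φ=28.37450000°, λ=-168.80840900°, h=1964.6300 m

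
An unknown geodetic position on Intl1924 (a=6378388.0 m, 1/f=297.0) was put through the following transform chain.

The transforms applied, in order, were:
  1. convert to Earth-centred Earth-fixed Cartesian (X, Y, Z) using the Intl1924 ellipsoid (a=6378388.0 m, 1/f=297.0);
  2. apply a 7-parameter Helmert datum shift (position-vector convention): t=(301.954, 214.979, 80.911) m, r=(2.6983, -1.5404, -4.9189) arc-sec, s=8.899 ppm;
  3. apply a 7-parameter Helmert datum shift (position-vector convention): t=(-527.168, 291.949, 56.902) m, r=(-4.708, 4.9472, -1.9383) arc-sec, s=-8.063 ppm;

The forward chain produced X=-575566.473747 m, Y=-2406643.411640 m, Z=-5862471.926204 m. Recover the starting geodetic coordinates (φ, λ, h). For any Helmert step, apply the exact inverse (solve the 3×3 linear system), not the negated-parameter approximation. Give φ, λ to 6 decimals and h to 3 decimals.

φ=-67.251366°, λ=-103.438496°, h=3462.360 m

start: X=-575566.4737, Y=-2406643.4116, Z=-5862471.9262 m
→ Helmert⁻¹: X=-574880.7112, Y=-2406826.3551, Z=-5862644.8224
→ Helmert⁻¹: X=-575163.9258, Y=-2407110.3237, Z=-5862637.7769
→ geod (Bowring, a=6378388.000): φ=-67.25136600°, λ=-103.43849600°, h=3462.3600 m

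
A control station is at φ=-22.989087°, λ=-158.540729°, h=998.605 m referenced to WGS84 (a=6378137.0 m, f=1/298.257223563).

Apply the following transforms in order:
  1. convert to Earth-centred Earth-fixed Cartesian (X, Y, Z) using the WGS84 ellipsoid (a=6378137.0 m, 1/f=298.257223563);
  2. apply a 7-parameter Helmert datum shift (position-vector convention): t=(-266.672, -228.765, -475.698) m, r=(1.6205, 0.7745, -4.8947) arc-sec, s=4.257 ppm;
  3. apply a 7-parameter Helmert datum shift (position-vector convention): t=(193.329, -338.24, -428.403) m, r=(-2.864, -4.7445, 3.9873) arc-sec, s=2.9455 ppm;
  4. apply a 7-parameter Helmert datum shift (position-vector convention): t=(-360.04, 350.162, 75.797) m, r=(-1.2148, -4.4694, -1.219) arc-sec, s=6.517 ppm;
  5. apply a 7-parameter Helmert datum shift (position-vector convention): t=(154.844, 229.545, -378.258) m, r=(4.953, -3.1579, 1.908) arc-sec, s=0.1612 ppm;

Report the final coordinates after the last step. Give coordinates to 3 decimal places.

X=-5468415.248 m, Y=-2149472.809 m, Z=-2477571.226 m

start: φ=-22.989087°, λ=-158.540729°, h=998.605 m
→ ECEF (a=6378137.000, f=1/298.257223563): X=-5468197.7932, Y=-2149491.4100, Z=-2475996.8213
→ Helmert 7p (PV): X=-5468548.0484, Y=-2149580.1110, Z=-2476479.4144
→ Helmert 7p (PV): X=-5468272.3093, Y=-2150064.7814, Z=-2477011.0526
→ Helmert 7p (PV): X=-5468627.0199, Y=-2149710.9029, Z=-2477057.2241
→ Helmert 7p (PV): X=-5468415.2485, Y=-2149472.8094, Z=-2477571.2263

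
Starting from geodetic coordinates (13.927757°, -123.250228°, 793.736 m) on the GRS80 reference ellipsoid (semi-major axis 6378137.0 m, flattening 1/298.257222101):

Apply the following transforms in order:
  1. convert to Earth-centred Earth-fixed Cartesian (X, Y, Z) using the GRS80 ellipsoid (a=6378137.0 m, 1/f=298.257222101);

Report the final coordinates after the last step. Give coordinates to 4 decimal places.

X=-3395376.2973 m, Y=-5178764.5660 m, Z=1525416.1957 m

start: φ=13.927757°, λ=-123.250228°, h=793.736 m
→ ECEF (a=6378137.000, f=1/298.257222101): X=-3395376.2973, Y=-5178764.5660, Z=1525416.1957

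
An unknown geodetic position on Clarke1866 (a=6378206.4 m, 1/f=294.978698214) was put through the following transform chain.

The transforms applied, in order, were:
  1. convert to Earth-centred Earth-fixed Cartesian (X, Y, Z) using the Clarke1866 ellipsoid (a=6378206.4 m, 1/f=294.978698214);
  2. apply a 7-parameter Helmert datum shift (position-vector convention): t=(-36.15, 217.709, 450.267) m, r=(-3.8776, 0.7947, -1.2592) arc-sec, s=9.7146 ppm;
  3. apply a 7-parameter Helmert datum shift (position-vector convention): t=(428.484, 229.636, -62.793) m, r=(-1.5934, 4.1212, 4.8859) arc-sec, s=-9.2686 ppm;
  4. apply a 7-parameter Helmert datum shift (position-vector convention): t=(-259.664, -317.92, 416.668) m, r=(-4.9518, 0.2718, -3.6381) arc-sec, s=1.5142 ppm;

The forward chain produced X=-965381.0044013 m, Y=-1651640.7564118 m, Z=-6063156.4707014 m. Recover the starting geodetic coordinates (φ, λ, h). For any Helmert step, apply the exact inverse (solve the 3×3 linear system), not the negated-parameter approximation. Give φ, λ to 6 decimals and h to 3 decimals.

start: X=-965381.0044, Y=-1651640.7564, Z=-6063156.4707 m
→ Helmert⁻¹: X=-965082.7651, Y=-1651191.7891, Z=-6063604.8691
→ Helmert⁻¹: X=-965438.1627, Y=-1651367.0211, Z=-6063630.3236
→ Helmert⁻¹: X=-965359.1889, Y=-1651460.5801, Z=-6064056.4465
→ geod (Bowring, a=6378206.400): φ=-72.60338700°, λ=-120.30836700°, h=86.1760 m

φ=-72.603387°, λ=-120.308367°, h=86.176 m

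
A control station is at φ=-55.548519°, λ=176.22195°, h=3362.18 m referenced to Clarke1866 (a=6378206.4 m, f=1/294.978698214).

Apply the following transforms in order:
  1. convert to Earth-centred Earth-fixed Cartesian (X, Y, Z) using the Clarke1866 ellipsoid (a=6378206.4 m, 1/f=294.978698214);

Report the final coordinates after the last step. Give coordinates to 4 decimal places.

start: φ=-55.548519°, λ=176.221950°, h=3362.180 m
→ ECEF (a=6378206.400, f=1/294.978698214): X=-3610573.8889, Y=238424.7762, Z=-5238740.1900

X=-3610573.8889 m, Y=238424.7762 m, Z=-5238740.1900 m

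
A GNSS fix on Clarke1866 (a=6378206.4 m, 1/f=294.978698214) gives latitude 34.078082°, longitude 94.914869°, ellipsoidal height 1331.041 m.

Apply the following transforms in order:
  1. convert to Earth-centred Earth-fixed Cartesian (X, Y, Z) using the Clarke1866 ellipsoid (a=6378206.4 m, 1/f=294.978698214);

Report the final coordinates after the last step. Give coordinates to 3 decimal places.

start: φ=34.078082°, λ=94.914869°, h=1331.041 m
→ ECEF (a=6378206.400, f=1/294.978698214): X=-453191.7884, Y=5270182.5559, Z=3554183.8980

X=-453191.788 m, Y=5270182.556 m, Z=3554183.898 m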